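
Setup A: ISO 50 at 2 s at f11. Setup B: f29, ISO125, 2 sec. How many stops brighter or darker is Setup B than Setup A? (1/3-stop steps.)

1 1/3 stops darker

Aperture: f/11 → f/13 → f/14 → f/16 → f/18 → f/20 → f/22 → f/25 → f/29 — 2 2/3 stops smaller aperture (darker).
Shutter speed: unchanged.
ISO: 50 → 64 → 80 → 100 → 125 — 1 1/3 stops higher (brighter).
Net: −2 2/3 +1 1/3 = −1 1/3 stops.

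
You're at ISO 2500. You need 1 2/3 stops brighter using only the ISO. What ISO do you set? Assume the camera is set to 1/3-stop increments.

ISO: 2500 → 3200 → 4000 → 5000 → 6400 → 8000 — 1 2/3 stops higher (brighter).

ISO 8000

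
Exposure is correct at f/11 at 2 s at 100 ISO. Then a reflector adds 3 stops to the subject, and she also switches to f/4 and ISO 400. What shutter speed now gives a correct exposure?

1/125s

Scene light: 3 stops brighter.
Aperture: f/11 → f/8 → f/5.6 → f/4 — 3 stops wider (brighter).
ISO: 100 → 200 → 400 — 2 stops higher (brighter).
Net so far: 8 stops brighter. Shutter speed: 2 → 1 → 1/2 → 1/4 → 1/8 → 1/15 → 1/30 → 1/60 → 1/125.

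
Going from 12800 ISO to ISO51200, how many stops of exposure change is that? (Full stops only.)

2 stops

12800 → 25600 → 51200 — count the steps: 2 stops.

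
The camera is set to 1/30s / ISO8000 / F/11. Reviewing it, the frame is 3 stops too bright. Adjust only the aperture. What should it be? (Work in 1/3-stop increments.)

f/32

Overexposed by 3 stops → need 3 stops darker.
Aperture: f/11 → f/13 → f/14 → f/16 → f/18 → f/20 → f/22 → f/25 → f/29 → f/32.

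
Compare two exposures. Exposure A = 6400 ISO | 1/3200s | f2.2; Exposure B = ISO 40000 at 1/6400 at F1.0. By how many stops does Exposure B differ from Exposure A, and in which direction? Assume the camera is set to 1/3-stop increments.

4 stops brighter

Aperture: f/2.2 → f/2 → f/1.8 → f/1.6 → f/1.4 → f/1.2 → f/1.1 → f/1.0 — 2 1/3 stops larger aperture (brighter).
Shutter speed: 1/3200 → 1/4000 → 1/5000 → 1/6400 — 1 stop faster (darker).
ISO: 6400 → 8000 → 10000 → 12800 → 16000 → 20000 → 25600 → 32000 → 40000 — 2 2/3 stops raised (brighter).
Net: +2 1/3 −1 +2 2/3 = +4 stops.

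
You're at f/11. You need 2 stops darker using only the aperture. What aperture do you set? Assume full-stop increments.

Aperture: f/11 → f/16 → f/22 — 2 stops narrower (darker).

f/22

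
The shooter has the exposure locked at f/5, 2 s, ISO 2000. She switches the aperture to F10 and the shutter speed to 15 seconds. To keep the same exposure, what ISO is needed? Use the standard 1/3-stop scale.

Aperture: f/5 → f/5.6 → f/6.3 → f/7.1 → f/8 → f/9 → f/10 — 2 stops smaller aperture (darker).
Shutter speed: 2 → 2.5 → 3.2 → 4 → 5 → 6 → 8 → 10 → 13 → 15 — 3 stops longer (brighter).
Net change so far: 1 stop brighter. Offset with the ISO: 2000 → 1600 → 1250 → 1000.

ISO 1000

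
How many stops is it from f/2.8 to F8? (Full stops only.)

f/2.8 → f/4 → f/5.6 → f/8 — count the steps: 3 stops.

3 stops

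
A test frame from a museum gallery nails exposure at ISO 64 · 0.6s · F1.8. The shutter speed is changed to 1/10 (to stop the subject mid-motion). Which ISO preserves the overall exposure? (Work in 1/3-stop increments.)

ISO 400

Shutter speed: 0.6 → 0.5 → 0.4 → 0.3 → 1/4 → 1/5 → 1/6 → 1/8 → 1/10 — 2 2/3 stops shorter (darker).
Need 2 2/3 stops brighter from the ISO: 64 → 80 → 100 → 125 → 160 → 200 → 250 → 320 → 400.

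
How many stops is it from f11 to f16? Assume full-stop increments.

f/11 → f/16 — count the steps: 1 stop.

1 stop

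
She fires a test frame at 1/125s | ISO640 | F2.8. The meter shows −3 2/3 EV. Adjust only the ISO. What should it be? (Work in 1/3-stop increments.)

Underexposed by 3 2/3 stops → need 3 2/3 stops brighter.
ISO: 640 → 800 → 1000 → 1250 → 1600 → 2000 → 2500 → 3200 → 4000 → 5000 → 6400 → 8000.

ISO 8000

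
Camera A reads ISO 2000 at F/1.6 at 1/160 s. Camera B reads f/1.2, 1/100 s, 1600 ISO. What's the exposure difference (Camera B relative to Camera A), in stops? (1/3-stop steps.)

Aperture: f/1.6 → f/1.4 → f/1.2 — 2/3 stop wider (brighter).
Shutter speed: 1/160 → 1/125 → 1/100 — 2/3 stop longer (brighter).
ISO: 2000 → 1600 — 1/3 stop lower (darker).
Net: +2/3 +2/3 −1/3 = +1 stop.

1 stop brighter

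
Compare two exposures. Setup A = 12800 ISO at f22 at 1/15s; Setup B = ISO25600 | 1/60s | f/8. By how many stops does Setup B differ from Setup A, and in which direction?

2 stops brighter

Aperture: f/22 → f/16 → f/11 → f/8 — 3 stops wider (brighter).
Shutter speed: 1/15 → 1/30 → 1/60 — 2 stops shorter (darker).
ISO: 12800 → 25600 — 1 stop raised (brighter).
Net: +3 −2 +1 = +2 stops.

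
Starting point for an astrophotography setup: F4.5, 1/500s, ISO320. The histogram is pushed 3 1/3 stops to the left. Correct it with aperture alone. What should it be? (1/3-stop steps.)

f/1.4

Underexposed by 3 1/3 stops → need 3 1/3 stops brighter.
Aperture: f/4.5 → f/4 → f/3.5 → f/3.2 → f/2.8 → f/2.5 → f/2.2 → f/2 → f/1.8 → f/1.6 → f/1.4.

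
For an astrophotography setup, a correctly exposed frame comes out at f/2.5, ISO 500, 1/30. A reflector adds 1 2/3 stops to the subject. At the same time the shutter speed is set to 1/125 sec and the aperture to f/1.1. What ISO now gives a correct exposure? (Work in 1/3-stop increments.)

Scene light: 1 2/3 stops brighter.
Shutter speed: 1/30 → 1/40 → 1/50 → 1/60 → 1/80 → 1/100 → 1/125 — 2 stops faster (darker).
Aperture: f/2.5 → f/2.2 → f/2 → f/1.8 → f/1.6 → f/1.4 → f/1.2 → f/1.1 — 2 1/3 stops opened up (brighter).
Net so far: 2 stops brighter. ISO: 500 → 400 → 320 → 250 → 200 → 160 → 125.

ISO 125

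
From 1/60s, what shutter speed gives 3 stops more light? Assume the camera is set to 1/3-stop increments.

1/8s

Shutter speed: 1/60 → 1/50 → 1/40 → 1/30 → 1/25 → 1/20 → 1/15 → 1/13 → 1/10 → 1/8 — 3 stops longer (brighter).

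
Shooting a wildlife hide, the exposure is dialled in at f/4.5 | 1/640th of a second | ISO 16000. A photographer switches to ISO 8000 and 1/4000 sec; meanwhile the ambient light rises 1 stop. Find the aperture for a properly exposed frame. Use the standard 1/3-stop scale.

Scene light: 1 stop brighter.
ISO: 16000 → 12800 → 10000 → 8000 — 1 stop lower (darker).
Shutter speed: 1/640 → 1/800 → 1/1000 → 1/1250 → 1/1600 → 1/2000 → 1/2500 → 1/3200 → 1/4000 — 2 2/3 stops faster (darker).
Net so far: 2 2/3 stops darker. Aperture: f/4.5 → f/4 → f/3.5 → f/3.2 → f/2.8 → f/2.5 → f/2.2 → f/2 → f/1.8.

f/1.8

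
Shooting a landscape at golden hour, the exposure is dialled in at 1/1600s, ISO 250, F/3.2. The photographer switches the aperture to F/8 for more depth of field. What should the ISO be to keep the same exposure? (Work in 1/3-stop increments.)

Aperture: f/3.2 → f/3.5 → f/4 → f/4.5 → f/5 → f/5.6 → f/6.3 → f/7.1 → f/8 — 2 2/3 stops smaller aperture (darker).
Need 2 2/3 stops brighter from the ISO: 250 → 320 → 400 → 500 → 640 → 800 → 1000 → 1250 → 1600.

ISO 1600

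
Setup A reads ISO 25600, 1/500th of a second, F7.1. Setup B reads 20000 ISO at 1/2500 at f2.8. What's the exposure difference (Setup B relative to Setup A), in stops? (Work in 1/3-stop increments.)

Aperture: f/7.1 → f/6.3 → f/5.6 → f/5 → f/4.5 → f/4 → f/3.5 → f/3.2 → f/2.8 — 2 2/3 stops opened up (brighter).
Shutter speed: 1/500 → 1/640 → 1/800 → 1/1000 → 1/1250 → 1/1600 → 1/2000 → 1/2500 — 2 1/3 stops shorter (darker).
ISO: 25600 → 20000 — 1/3 stop dropped (darker).
Net: +2 2/3 −2 1/3 −1/3 = 0 stops.

same exposure (0 stops)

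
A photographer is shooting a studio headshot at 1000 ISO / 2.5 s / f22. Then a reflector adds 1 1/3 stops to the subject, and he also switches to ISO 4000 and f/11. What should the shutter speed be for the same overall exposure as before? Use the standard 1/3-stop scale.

1/15s

Scene light: 1 1/3 stops brighter.
ISO: 1000 → 1250 → 1600 → 2000 → 2500 → 3200 → 4000 — 2 stops higher (brighter).
Aperture: f/22 → f/20 → f/18 → f/16 → f/14 → f/13 → f/11 — 2 stops wider (brighter).
Net so far: 5 1/3 stops brighter. Shutter speed: 2.5 → 2 → 1.6 → 1.3 → 1 → 0.8 → 0.6 → 0.5 → 0.4 → 0.3 → 1/4 → 1/5 → 1/6 → 1/8 → 1/10 → 1/13 → 1/15.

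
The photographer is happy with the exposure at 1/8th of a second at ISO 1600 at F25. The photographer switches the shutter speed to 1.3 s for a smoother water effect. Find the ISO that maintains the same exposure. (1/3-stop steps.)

ISO 160

Shutter speed: 1/8 → 1/6 → 1/5 → 1/4 → 0.3 → 0.4 → 0.5 → 0.6 → 0.8 → 1 → 1.3 — 3 1/3 stops longer (brighter).
Need 3 1/3 stops darker from the ISO: 1600 → 1250 → 1000 → 800 → 640 → 500 → 400 → 320 → 250 → 200 → 160.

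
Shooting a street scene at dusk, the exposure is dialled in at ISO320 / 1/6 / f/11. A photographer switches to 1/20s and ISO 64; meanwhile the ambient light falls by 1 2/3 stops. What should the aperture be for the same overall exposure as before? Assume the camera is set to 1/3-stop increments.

Scene light: 1 2/3 stops darker.
Shutter speed: 1/6 → 1/8 → 1/10 → 1/13 → 1/15 → 1/20 — 1 2/3 stops shorter (darker).
ISO: 320 → 250 → 200 → 160 → 125 → 100 → 80 → 64 — 2 1/3 stops lower (darker).
Net so far: 5 2/3 stops darker. Aperture: f/11 → f/10 → f/9 → f/8 → f/7.1 → f/6.3 → f/5.6 → f/5 → f/4.5 → f/4 → f/3.5 → f/3.2 → f/2.8 → f/2.5 → f/2.2 → f/2 → f/1.8 → f/1.6.

f/1.6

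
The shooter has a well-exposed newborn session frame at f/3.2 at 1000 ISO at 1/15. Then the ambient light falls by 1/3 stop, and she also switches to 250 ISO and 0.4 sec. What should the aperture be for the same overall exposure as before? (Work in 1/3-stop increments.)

f/3.5

Scene light: 1/3 stop darker.
ISO: 1000 → 800 → 640 → 500 → 400 → 320 → 250 — 2 stops lower (darker).
Shutter speed: 1/15 → 1/13 → 1/10 → 1/8 → 1/6 → 1/5 → 1/4 → 0.3 → 0.4 — 2 2/3 stops longer (brighter).
Net so far: 1/3 stop brighter. Aperture: f/3.2 → f/3.5.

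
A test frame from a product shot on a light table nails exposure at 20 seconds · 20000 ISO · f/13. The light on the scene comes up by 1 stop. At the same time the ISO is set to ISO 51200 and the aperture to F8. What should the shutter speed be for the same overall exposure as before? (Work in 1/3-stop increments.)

Scene light: 1 stop brighter.
ISO: 20000 → 25600 → 32000 → 40000 → 51200 — 1 1/3 stops raised (brighter).
Aperture: f/13 → f/11 → f/10 → f/9 → f/8 — 1 1/3 stops opened up (brighter).
Net so far: 3 2/3 stops brighter. Shutter speed: 20 → 15 → 13 → 10 → 8 → 6 → 5 → 4 → 3.2 → 2.5 → 2 → 1.6.

1.6 s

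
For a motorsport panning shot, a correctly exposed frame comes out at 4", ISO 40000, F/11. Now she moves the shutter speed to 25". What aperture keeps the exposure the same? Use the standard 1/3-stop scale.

f/29

Shutter speed: 4 → 5 → 6 → 8 → 10 → 13 → 15 → 20 → 25 — 2 2/3 stops longer (brighter).
Need 2 2/3 stops darker from the aperture: f/11 → f/13 → f/14 → f/16 → f/18 → f/20 → f/22 → f/25 → f/29.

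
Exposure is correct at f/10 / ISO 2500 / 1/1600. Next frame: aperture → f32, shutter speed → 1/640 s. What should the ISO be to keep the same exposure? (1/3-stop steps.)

ISO 10000

Aperture: f/10 → f/11 → f/13 → f/14 → f/16 → f/18 → f/20 → f/22 → f/25 → f/29 → f/32 — 3 1/3 stops stopped down (darker).
Shutter speed: 1/1600 → 1/1250 → 1/1000 → 1/800 → 1/640 — 1 1/3 stops longer (brighter).
Net change so far: 2 stops darker. Offset with the ISO: 2500 → 3200 → 4000 → 5000 → 6400 → 8000 → 10000.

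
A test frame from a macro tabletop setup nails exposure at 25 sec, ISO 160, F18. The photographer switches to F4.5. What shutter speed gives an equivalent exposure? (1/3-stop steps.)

Aperture: f/18 → f/16 → f/14 → f/13 → f/11 → f/10 → f/9 → f/8 → f/7.1 → f/6.3 → f/5.6 → f/5 → f/4.5 — 4 stops larger aperture (brighter).
Need 4 stops darker from the shutter speed: 25 → 20 → 15 → 13 → 10 → 8 → 6 → 5 → 4 → 3.2 → 2.5 → 2 → 1.6.

1.6 s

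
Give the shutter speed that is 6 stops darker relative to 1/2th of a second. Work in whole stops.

1/125s

Shutter speed: 1/2 → 1/4 → 1/8 → 1/15 → 1/30 → 1/60 → 1/125 — 6 stops shorter (darker).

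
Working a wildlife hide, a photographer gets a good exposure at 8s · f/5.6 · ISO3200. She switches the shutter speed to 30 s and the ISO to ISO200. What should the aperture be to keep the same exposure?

f/2.8

Shutter speed: 8 → 15 → 30 — 2 stops longer (brighter).
ISO: 3200 → 1600 → 800 → 400 → 200 — 4 stops lower (darker).
Net change so far: 2 stops darker. Offset with the aperture: f/5.6 → f/4 → f/2.8.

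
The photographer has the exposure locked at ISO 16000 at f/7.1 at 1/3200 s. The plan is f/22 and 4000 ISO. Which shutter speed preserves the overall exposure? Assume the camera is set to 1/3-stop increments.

1/80s

Aperture: f/7.1 → f/8 → f/9 → f/10 → f/11 → f/13 → f/14 → f/16 → f/18 → f/20 → f/22 — 3 1/3 stops stopped down (darker).
ISO: 16000 → 12800 → 10000 → 8000 → 6400 → 5000 → 4000 — 2 stops dropped (darker).
Net change so far: 5 1/3 stops darker. Offset with the shutter speed: 1/3200 → 1/2500 → 1/2000 → 1/1600 → 1/1250 → 1/1000 → 1/800 → 1/640 → 1/500 → 1/400 → 1/320 → 1/250 → 1/200 → 1/160 → 1/125 → 1/100 → 1/80.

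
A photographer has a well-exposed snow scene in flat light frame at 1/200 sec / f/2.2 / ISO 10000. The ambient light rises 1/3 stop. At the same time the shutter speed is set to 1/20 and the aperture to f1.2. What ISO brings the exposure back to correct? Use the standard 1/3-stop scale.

ISO 250

Scene light: 1/3 stop brighter.
Shutter speed: 1/200 → 1/160 → 1/125 → 1/100 → 1/80 → 1/60 → 1/50 → 1/40 → 1/30 → 1/25 → 1/20 — 3 1/3 stops slower (brighter).
Aperture: f/2.2 → f/2 → f/1.8 → f/1.6 → f/1.4 → f/1.2 — 1 2/3 stops opened up (brighter).
Net so far: 5 1/3 stops brighter. ISO: 10000 → 8000 → 6400 → 5000 → 4000 → 3200 → 2500 → 2000 → 1600 → 1250 → 1000 → 800 → 640 → 500 → 400 → 320 → 250.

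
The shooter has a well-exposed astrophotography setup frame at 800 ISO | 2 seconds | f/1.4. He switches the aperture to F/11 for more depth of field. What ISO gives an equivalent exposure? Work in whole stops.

Aperture: f/1.4 → f/2 → f/2.8 → f/4 → f/5.6 → f/8 → f/11 — 6 stops smaller aperture (darker).
Need 6 stops brighter from the ISO: 800 → 1600 → 3200 → 6400 → 12800 → 25600 → 51200.

ISO 51200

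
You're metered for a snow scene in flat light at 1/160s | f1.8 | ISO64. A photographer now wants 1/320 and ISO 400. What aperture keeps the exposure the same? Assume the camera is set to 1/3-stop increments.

f/3.2

Shutter speed: 1/160 → 1/200 → 1/250 → 1/320 — 1 stop shorter (darker).
ISO: 64 → 80 → 100 → 125 → 160 → 200 → 250 → 320 → 400 — 2 2/3 stops higher (brighter).
Net change so far: 1 2/3 stops brighter. Offset with the aperture: f/1.8 → f/2 → f/2.2 → f/2.5 → f/2.8 → f/3.2.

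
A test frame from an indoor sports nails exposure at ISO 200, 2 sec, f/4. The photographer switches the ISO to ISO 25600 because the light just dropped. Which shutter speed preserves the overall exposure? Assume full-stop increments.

1/60s

ISO: 200 → 400 → 800 → 1600 → 3200 → 6400 → 12800 → 25600 — 7 stops raised (brighter).
Need 7 stops darker from the shutter speed: 2 → 1 → 1/2 → 1/4 → 1/8 → 1/15 → 1/30 → 1/60.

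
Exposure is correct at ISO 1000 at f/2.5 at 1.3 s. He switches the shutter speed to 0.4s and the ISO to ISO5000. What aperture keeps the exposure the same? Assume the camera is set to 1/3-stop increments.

f/3.2

Shutter speed: 1.3 → 1 → 0.8 → 0.6 → 0.5 → 0.4 — 1 2/3 stops faster (darker).
ISO: 1000 → 1250 → 1600 → 2000 → 2500 → 3200 → 4000 → 5000 — 2 1/3 stops higher (brighter).
Net change so far: 2/3 stop brighter. Offset with the aperture: f/2.5 → f/2.8 → f/3.2.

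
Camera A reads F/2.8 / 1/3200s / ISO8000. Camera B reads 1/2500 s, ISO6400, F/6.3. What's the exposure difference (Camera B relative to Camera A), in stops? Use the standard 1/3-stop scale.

2 1/3 stops darker

Aperture: f/2.8 → f/3.2 → f/3.5 → f/4 → f/4.5 → f/5 → f/5.6 → f/6.3 — 2 1/3 stops narrower (darker).
Shutter speed: 1/3200 → 1/2500 — 1/3 stop slower (brighter).
ISO: 8000 → 6400 — 1/3 stop lower (darker).
Net: −2 1/3 +1/3 −1/3 = −2 1/3 stops.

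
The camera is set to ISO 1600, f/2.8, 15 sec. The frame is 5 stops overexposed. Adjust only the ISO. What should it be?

Overexposed by 5 stops → need 5 stops darker.
ISO: 1600 → 800 → 400 → 200 → 100 → 50.

ISO 50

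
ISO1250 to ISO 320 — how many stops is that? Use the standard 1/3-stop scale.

2 stops

1250 → 1000 → 800 → 640 → 500 → 400 → 320 — count the steps: 6 third-stops = 2 stops.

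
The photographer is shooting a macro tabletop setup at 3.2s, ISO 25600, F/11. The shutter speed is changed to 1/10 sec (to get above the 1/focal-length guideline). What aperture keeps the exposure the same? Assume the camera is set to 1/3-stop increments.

f/2

Shutter speed: 3.2 → 2.5 → 2 → 1.6 → 1.3 → 1 → 0.8 → 0.6 → 0.5 → 0.4 → 0.3 → 1/4 → 1/5 → 1/6 → 1/8 → 1/10 — 5 stops shorter (darker).
Need 5 stops brighter from the aperture: f/11 → f/10 → f/9 → f/8 → f/7.1 → f/6.3 → f/5.6 → f/5 → f/4.5 → f/4 → f/3.5 → f/3.2 → f/2.8 → f/2.5 → f/2.2 → f/2.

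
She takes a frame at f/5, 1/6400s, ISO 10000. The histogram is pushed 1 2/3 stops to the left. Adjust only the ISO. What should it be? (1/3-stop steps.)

ISO 32000

Underexposed by 1 2/3 stops → need 1 2/3 stops brighter.
ISO: 10000 → 12800 → 16000 → 20000 → 25600 → 32000.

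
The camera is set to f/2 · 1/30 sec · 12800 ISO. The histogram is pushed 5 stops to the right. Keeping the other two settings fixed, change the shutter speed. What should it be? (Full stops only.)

Overexposed by 5 stops → need 5 stops darker.
Shutter speed: 1/30 → 1/60 → 1/125 → 1/250 → 1/500 → 1/1000.

1/1000s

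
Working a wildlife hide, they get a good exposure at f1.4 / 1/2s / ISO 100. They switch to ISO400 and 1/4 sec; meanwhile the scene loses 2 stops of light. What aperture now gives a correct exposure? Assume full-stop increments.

f/1.0

Scene light: 2 stops darker.
ISO: 100 → 200 → 400 — 2 stops raised (brighter).
Shutter speed: 1/2 → 1/4 — 1 stop faster (darker).
Net so far: 1 stop darker. Aperture: f/1.4 → f/1.0.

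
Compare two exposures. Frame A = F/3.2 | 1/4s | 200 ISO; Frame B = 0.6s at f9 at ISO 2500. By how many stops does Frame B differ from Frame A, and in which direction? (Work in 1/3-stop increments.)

2 stops brighter

Aperture: f/3.2 → f/3.5 → f/4 → f/4.5 → f/5 → f/5.6 → f/6.3 → f/7.1 → f/8 → f/9 — 3 stops narrower (darker).
Shutter speed: 1/4 → 0.3 → 0.4 → 0.5 → 0.6 — 1 1/3 stops longer (brighter).
ISO: 200 → 250 → 320 → 400 → 500 → 640 → 800 → 1000 → 1250 → 1600 → 2000 → 2500 — 3 2/3 stops higher (brighter).
Net: −3 +1 1/3 +3 2/3 = +2 stops.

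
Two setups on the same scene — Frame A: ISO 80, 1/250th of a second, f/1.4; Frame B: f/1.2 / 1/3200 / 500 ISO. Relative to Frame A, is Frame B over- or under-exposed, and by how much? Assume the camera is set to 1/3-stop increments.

2/3 stop darker

Aperture: f/1.4 → f/1.2 — 1/3 stop wider (brighter).
Shutter speed: 1/250 → 1/320 → 1/400 → 1/500 → 1/640 → 1/800 → 1/1000 → 1/1250 → 1/1600 → 1/2000 → 1/2500 → 1/3200 — 3 2/3 stops shorter (darker).
ISO: 80 → 100 → 125 → 160 → 200 → 250 → 320 → 400 → 500 — 2 2/3 stops higher (brighter).
Net: +1/3 −3 2/3 +2 2/3 = −2/3 stops.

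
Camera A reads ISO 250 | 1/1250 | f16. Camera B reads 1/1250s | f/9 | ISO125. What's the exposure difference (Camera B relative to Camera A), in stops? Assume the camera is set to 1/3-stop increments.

2/3 stop brighter

Aperture: f/16 → f/14 → f/13 → f/11 → f/10 → f/9 — 1 2/3 stops opened up (brighter).
Shutter speed: unchanged.
ISO: 250 → 200 → 160 → 125 — 1 stop lower (darker).
Net: +1 2/3 −1 = +2/3 stops.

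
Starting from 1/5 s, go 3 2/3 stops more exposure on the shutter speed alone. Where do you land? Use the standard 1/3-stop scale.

2.5 s

Shutter speed: 1/5 → 1/4 → 0.3 → 0.4 → 0.5 → 0.6 → 0.8 → 1 → 1.3 → 1.6 → 2 → 2.5 — 3 2/3 stops slower (brighter).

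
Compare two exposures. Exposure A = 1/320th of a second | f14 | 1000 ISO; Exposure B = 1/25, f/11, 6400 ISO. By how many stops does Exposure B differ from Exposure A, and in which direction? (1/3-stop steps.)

7 stops brighter

Aperture: f/14 → f/13 → f/11 — 2/3 stop wider (brighter).
Shutter speed: 1/320 → 1/250 → 1/200 → 1/160 → 1/125 → 1/100 → 1/80 → 1/60 → 1/50 → 1/40 → 1/30 → 1/25 — 3 2/3 stops slower (brighter).
ISO: 1000 → 1250 → 1600 → 2000 → 2500 → 3200 → 4000 → 5000 → 6400 — 2 2/3 stops raised (brighter).
Net: +2/3 +3 2/3 +2 2/3 = +7 stops.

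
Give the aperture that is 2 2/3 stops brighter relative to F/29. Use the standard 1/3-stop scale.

f/11

Aperture: f/29 → f/25 → f/22 → f/20 → f/18 → f/16 → f/14 → f/13 → f/11 — 2 2/3 stops opened up (brighter).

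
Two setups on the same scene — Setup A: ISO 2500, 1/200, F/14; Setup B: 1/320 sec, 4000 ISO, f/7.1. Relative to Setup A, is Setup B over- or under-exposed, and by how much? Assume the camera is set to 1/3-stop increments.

2 stops brighter

Aperture: f/14 → f/13 → f/11 → f/10 → f/9 → f/8 → f/7.1 — 2 stops larger aperture (brighter).
Shutter speed: 1/200 → 1/250 → 1/320 — 2/3 stop faster (darker).
ISO: 2500 → 3200 → 4000 — 2/3 stop raised (brighter).
Net: +2 −2/3 +2/3 = +2 stops.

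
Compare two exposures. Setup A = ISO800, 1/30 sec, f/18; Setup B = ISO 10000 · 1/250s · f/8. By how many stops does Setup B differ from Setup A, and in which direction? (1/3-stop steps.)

Aperture: f/18 → f/16 → f/14 → f/13 → f/11 → f/10 → f/9 → f/8 — 2 1/3 stops larger aperture (brighter).
Shutter speed: 1/30 → 1/40 → 1/50 → 1/60 → 1/80 → 1/100 → 1/125 → 1/160 → 1/200 → 1/250 — 3 stops faster (darker).
ISO: 800 → 1000 → 1250 → 1600 → 2000 → 2500 → 3200 → 4000 → 5000 → 6400 → 8000 → 10000 — 3 2/3 stops raised (brighter).
Net: +2 1/3 −3 +3 2/3 = +3 stops.

3 stops brighter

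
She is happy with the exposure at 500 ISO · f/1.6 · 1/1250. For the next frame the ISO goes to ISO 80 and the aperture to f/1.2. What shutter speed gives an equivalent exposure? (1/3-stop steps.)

ISO: 500 → 400 → 320 → 250 → 200 → 160 → 125 → 100 → 80 — 2 2/3 stops lower (darker).
Aperture: f/1.6 → f/1.4 → f/1.2 — 2/3 stop wider (brighter).
Net change so far: 2 stops darker. Offset with the shutter speed: 1/1250 → 1/1000 → 1/800 → 1/640 → 1/500 → 1/400 → 1/320.

1/320s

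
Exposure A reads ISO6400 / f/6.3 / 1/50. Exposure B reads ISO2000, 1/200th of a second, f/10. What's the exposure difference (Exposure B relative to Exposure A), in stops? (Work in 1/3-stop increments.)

5 stops darker

Aperture: f/6.3 → f/7.1 → f/8 → f/9 → f/10 — 1 1/3 stops smaller aperture (darker).
Shutter speed: 1/50 → 1/60 → 1/80 → 1/100 → 1/125 → 1/160 → 1/200 — 2 stops shorter (darker).
ISO: 6400 → 5000 → 4000 → 3200 → 2500 → 2000 — 1 2/3 stops lower (darker).
Net: −1 1/3 −2 −1 2/3 = −5 stops.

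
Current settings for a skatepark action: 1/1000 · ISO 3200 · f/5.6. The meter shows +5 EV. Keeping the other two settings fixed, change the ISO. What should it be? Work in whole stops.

Overexposed by 5 stops → need 5 stops darker.
ISO: 3200 → 1600 → 800 → 400 → 200 → 100.

ISO 100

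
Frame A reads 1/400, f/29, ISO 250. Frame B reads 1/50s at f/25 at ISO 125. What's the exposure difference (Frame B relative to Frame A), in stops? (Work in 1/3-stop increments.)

Aperture: f/29 → f/25 — 1/3 stop opened up (brighter).
Shutter speed: 1/400 → 1/320 → 1/250 → 1/200 → 1/160 → 1/125 → 1/100 → 1/80 → 1/60 → 1/50 — 3 stops longer (brighter).
ISO: 250 → 200 → 160 → 125 — 1 stop lower (darker).
Net: +1/3 +3 −1 = +2 1/3 stops.

2 1/3 stops brighter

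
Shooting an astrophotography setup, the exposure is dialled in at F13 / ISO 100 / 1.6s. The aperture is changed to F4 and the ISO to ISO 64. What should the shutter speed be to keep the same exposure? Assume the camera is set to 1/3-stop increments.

Aperture: f/13 → f/11 → f/10 → f/9 → f/8 → f/7.1 → f/6.3 → f/5.6 → f/5 → f/4.5 → f/4 — 3 1/3 stops opened up (brighter).
ISO: 100 → 80 → 64 — 2/3 stop lower (darker).
Net change so far: 2 2/3 stops brighter. Offset with the shutter speed: 1.6 → 1.3 → 1 → 0.8 → 0.6 → 0.5 → 0.4 → 0.3 → 1/4.

1/4s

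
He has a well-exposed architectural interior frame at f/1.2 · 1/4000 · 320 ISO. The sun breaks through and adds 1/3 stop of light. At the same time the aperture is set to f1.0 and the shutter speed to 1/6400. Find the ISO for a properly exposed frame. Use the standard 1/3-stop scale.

Scene light: 1/3 stop brighter.
Aperture: f/1.2 → f/1.1 → f/1.0 — 2/3 stop opened up (brighter).
Shutter speed: 1/4000 → 1/5000 → 1/6400 — 2/3 stop shorter (darker).
Net so far: 1/3 stop brighter. ISO: 320 → 250.

ISO 250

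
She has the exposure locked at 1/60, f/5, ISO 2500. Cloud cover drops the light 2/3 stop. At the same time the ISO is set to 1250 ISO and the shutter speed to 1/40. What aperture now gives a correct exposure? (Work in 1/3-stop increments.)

Scene light: 2/3 stop darker.
ISO: 2500 → 2000 → 1600 → 1250 — 1 stop dropped (darker).
Shutter speed: 1/60 → 1/50 → 1/40 — 2/3 stop slower (brighter).
Net so far: 1 stop darker. Aperture: f/5 → f/4.5 → f/4 → f/3.5.

f/3.5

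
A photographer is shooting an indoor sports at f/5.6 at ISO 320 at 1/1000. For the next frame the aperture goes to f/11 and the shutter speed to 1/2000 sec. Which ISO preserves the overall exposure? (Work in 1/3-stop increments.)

Aperture: f/5.6 → f/6.3 → f/7.1 → f/8 → f/9 → f/10 → f/11 — 2 stops stopped down (darker).
Shutter speed: 1/1000 → 1/1250 → 1/1600 → 1/2000 — 1 stop shorter (darker).
Net change so far: 3 stops darker. Offset with the ISO: 320 → 400 → 500 → 640 → 800 → 1000 → 1250 → 1600 → 2000 → 2500.

ISO 2500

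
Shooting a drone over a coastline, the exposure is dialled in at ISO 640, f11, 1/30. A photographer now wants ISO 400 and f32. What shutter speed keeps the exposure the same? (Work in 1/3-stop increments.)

ISO: 640 → 500 → 400 — 2/3 stop dropped (darker).
Aperture: f/11 → f/13 → f/14 → f/16 → f/18 → f/20 → f/22 → f/25 → f/29 → f/32 — 3 stops stopped down (darker).
Net change so far: 3 2/3 stops darker. Offset with the shutter speed: 1/30 → 1/25 → 1/20 → 1/15 → 1/13 → 1/10 → 1/8 → 1/6 → 1/5 → 1/4 → 0.3 → 0.4.

0.4 s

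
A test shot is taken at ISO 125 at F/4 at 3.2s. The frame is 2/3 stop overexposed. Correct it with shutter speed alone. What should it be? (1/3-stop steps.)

2 s

Overexposed by 2/3 stop → need 2/3 stop darker.
Shutter speed: 3.2 → 2.5 → 2.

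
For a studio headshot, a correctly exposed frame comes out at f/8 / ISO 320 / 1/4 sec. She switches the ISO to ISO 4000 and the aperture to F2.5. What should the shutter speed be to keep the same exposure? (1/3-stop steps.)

1/500s

ISO: 320 → 400 → 500 → 640 → 800 → 1000 → 1250 → 1600 → 2000 → 2500 → 3200 → 4000 — 3 2/3 stops raised (brighter).
Aperture: f/8 → f/7.1 → f/6.3 → f/5.6 → f/5 → f/4.5 → f/4 → f/3.5 → f/3.2 → f/2.8 → f/2.5 — 3 1/3 stops wider (brighter).
Net change so far: 7 stops brighter. Offset with the shutter speed: 1/4 → 1/5 → 1/6 → 1/8 → 1/10 → 1/13 → 1/15 → 1/20 → 1/25 → 1/30 → 1/40 → 1/50 → 1/60 → 1/80 → 1/100 → 1/125 → 1/160 → 1/200 → 1/250 → 1/320 → 1/400 → 1/500.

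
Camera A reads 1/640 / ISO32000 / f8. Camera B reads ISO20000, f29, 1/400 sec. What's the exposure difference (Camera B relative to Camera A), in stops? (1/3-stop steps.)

Aperture: f/8 → f/9 → f/10 → f/11 → f/13 → f/14 → f/16 → f/18 → f/20 → f/22 → f/25 → f/29 — 3 2/3 stops smaller aperture (darker).
Shutter speed: 1/640 → 1/500 → 1/400 — 2/3 stop slower (brighter).
ISO: 32000 → 25600 → 20000 — 2/3 stop dropped (darker).
Net: −3 2/3 +2/3 −2/3 = −3 2/3 stops.

3 2/3 stops darker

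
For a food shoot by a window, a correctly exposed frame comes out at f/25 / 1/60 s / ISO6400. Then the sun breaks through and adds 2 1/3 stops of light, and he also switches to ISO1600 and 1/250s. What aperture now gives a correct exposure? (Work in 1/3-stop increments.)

f/14

Scene light: 2 1/3 stops brighter.
ISO: 6400 → 5000 → 4000 → 3200 → 2500 → 2000 → 1600 — 2 stops lower (darker).
Shutter speed: 1/60 → 1/80 → 1/100 → 1/125 → 1/160 → 1/200 → 1/250 — 2 stops faster (darker).
Net so far: 1 2/3 stops darker. Aperture: f/25 → f/22 → f/20 → f/18 → f/16 → f/14.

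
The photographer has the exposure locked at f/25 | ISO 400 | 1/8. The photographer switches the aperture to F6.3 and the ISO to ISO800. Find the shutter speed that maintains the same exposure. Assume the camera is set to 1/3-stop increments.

1/250s

Aperture: f/25 → f/22 → f/20 → f/18 → f/16 → f/14 → f/13 → f/11 → f/10 → f/9 → f/8 → f/7.1 → f/6.3 — 4 stops larger aperture (brighter).
ISO: 400 → 500 → 640 → 800 — 1 stop raised (brighter).
Net change so far: 5 stops brighter. Offset with the shutter speed: 1/8 → 1/10 → 1/13 → 1/15 → 1/20 → 1/25 → 1/30 → 1/40 → 1/50 → 1/60 → 1/80 → 1/100 → 1/125 → 1/160 → 1/200 → 1/250.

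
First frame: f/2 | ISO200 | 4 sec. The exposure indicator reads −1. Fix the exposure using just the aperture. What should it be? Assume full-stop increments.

f/1.4

Underexposed by 1 stop → need 1 stop brighter.
Aperture: f/2 → f/1.4.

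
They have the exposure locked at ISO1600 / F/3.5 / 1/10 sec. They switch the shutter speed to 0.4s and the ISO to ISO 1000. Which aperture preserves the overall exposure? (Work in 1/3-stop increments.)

Shutter speed: 1/10 → 1/8 → 1/6 → 1/5 → 1/4 → 0.3 → 0.4 — 2 stops slower (brighter).
ISO: 1600 → 1250 → 1000 — 2/3 stop dropped (darker).
Net change so far: 1 1/3 stops brighter. Offset with the aperture: f/3.5 → f/4 → f/4.5 → f/5 → f/5.6.

f/5.6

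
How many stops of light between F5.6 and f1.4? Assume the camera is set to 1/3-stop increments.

f/5.6 → f/5 → f/4.5 → f/4 → f/3.5 → f/3.2 → f/2.8 → f/2.5 → f/2.2 → f/2 → f/1.8 → f/1.6 → f/1.4 — count the steps: 12 third-stops = 4 stops.

4 stops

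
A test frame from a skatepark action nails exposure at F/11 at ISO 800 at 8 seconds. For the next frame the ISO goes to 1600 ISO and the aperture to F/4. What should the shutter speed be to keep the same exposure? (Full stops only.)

ISO: 800 → 1600 — 1 stop raised (brighter).
Aperture: f/11 → f/8 → f/5.6 → f/4 — 3 stops wider (brighter).
Net change so far: 4 stops brighter. Offset with the shutter speed: 8 → 4 → 2 → 1 → 1/2.

1/2s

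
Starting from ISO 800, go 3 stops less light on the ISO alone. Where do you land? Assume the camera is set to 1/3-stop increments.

ISO: 800 → 640 → 500 → 400 → 320 → 250 → 200 → 160 → 125 → 100 — 3 stops dropped (darker).

ISO 100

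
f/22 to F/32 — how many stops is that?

1 stop

f/22 → f/32 — count the steps: 1 stop.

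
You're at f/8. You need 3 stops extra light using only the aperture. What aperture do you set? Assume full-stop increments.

Aperture: f/8 → f/5.6 → f/4 → f/2.8 — 3 stops opened up (brighter).

f/2.8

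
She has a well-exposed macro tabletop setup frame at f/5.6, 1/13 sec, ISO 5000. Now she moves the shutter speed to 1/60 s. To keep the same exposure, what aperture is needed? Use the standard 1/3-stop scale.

f/2.5

Shutter speed: 1/13 → 1/15 → 1/20 → 1/25 → 1/30 → 1/40 → 1/50 → 1/60 — 2 1/3 stops shorter (darker).
Need 2 1/3 stops brighter from the aperture: f/5.6 → f/5 → f/4.5 → f/4 → f/3.5 → f/3.2 → f/2.8 → f/2.5.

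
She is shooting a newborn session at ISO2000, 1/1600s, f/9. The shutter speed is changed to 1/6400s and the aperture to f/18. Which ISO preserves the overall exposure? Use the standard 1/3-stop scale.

ISO 32000

Shutter speed: 1/1600 → 1/2000 → 1/2500 → 1/3200 → 1/4000 → 1/5000 → 1/6400 — 2 stops faster (darker).
Aperture: f/9 → f/10 → f/11 → f/13 → f/14 → f/16 → f/18 — 2 stops smaller aperture (darker).
Net change so far: 4 stops darker. Offset with the ISO: 2000 → 2500 → 3200 → 4000 → 5000 → 6400 → 8000 → 10000 → 12800 → 16000 → 20000 → 25600 → 32000.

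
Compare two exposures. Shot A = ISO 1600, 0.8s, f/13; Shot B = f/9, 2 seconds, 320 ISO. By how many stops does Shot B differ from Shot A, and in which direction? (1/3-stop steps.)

Aperture: f/13 → f/11 → f/10 → f/9 — 1 stop larger aperture (brighter).
Shutter speed: 0.8 → 1 → 1.3 → 1.6 → 2 — 1 1/3 stops longer (brighter).
ISO: 1600 → 1250 → 1000 → 800 → 640 → 500 → 400 → 320 — 2 1/3 stops lower (darker).
Net: +1 +1 1/3 −2 1/3 = 0 stops.

same exposure (0 stops)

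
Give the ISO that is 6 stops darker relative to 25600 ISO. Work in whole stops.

ISO 400

ISO: 25600 → 12800 → 6400 → 3200 → 1600 → 800 → 400 — 6 stops dropped (darker).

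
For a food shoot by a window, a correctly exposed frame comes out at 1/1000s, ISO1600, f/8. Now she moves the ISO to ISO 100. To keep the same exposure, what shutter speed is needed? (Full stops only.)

1/60s

ISO: 1600 → 800 → 400 → 200 → 100 — 4 stops lower (darker).
Need 4 stops brighter from the shutter speed: 1/1000 → 1/500 → 1/250 → 1/125 → 1/60.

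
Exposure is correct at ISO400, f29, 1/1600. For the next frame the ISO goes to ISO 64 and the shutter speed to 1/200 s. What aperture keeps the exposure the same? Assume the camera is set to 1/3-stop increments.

ISO: 400 → 320 → 250 → 200 → 160 → 125 → 100 → 80 → 64 — 2 2/3 stops dropped (darker).
Shutter speed: 1/1600 → 1/1250 → 1/1000 → 1/800 → 1/640 → 1/500 → 1/400 → 1/320 → 1/250 → 1/200 — 3 stops longer (brighter).
Net change so far: 1/3 stop brighter. Offset with the aperture: f/29 → f/32.

f/32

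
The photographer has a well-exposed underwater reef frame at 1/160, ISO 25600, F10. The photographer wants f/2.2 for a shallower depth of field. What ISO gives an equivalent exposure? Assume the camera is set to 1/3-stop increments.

ISO 1250

Aperture: f/10 → f/9 → f/8 → f/7.1 → f/6.3 → f/5.6 → f/5 → f/4.5 → f/4 → f/3.5 → f/3.2 → f/2.8 → f/2.5 → f/2.2 — 4 1/3 stops wider (brighter).
Need 4 1/3 stops darker from the ISO: 25600 → 20000 → 16000 → 12800 → 10000 → 8000 → 6400 → 5000 → 4000 → 3200 → 2500 → 2000 → 1600 → 1250.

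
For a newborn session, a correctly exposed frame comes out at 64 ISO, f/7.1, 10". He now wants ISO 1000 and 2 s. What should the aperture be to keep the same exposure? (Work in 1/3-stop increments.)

f/13

ISO: 64 → 80 → 100 → 125 → 160 → 200 → 250 → 320 → 400 → 500 → 640 → 800 → 1000 — 4 stops raised (brighter).
Shutter speed: 10 → 8 → 6 → 5 → 4 → 3.2 → 2.5 → 2 — 2 1/3 stops shorter (darker).
Net change so far: 1 2/3 stops brighter. Offset with the aperture: f/7.1 → f/8 → f/9 → f/10 → f/11 → f/13.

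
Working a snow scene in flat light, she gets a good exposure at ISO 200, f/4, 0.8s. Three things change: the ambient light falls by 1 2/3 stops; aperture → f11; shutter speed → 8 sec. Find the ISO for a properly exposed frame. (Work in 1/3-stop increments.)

Scene light: 1 2/3 stops darker.
Aperture: f/4 → f/4.5 → f/5 → f/5.6 → f/6.3 → f/7.1 → f/8 → f/9 → f/10 → f/11 — 3 stops stopped down (darker).
Shutter speed: 0.8 → 1 → 1.3 → 1.6 → 2 → 2.5 → 3.2 → 4 → 5 → 6 → 8 — 3 1/3 stops longer (brighter).
Net so far: 1 1/3 stops darker. ISO: 200 → 250 → 320 → 400 → 500.

ISO 500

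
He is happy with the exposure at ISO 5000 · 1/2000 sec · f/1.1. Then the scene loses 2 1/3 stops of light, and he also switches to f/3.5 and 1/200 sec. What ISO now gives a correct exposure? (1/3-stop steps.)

ISO 25600

Scene light: 2 1/3 stops darker.
Aperture: f/1.1 → f/1.2 → f/1.4 → f/1.6 → f/1.8 → f/2 → f/2.2 → f/2.5 → f/2.8 → f/3.2 → f/3.5 — 3 1/3 stops smaller aperture (darker).
Shutter speed: 1/2000 → 1/1600 → 1/1250 → 1/1000 → 1/800 → 1/640 → 1/500 → 1/400 → 1/320 → 1/250 → 1/200 — 3 1/3 stops slower (brighter).
Net so far: 2 1/3 stops darker. ISO: 5000 → 6400 → 8000 → 10000 → 12800 → 16000 → 20000 → 25600.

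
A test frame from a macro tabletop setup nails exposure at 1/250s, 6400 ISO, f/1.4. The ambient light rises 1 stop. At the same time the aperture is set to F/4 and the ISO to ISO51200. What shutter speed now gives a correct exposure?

1/500s

Scene light: 1 stop brighter.
Aperture: f/1.4 → f/2 → f/2.8 → f/4 — 3 stops stopped down (darker).
ISO: 6400 → 12800 → 25600 → 51200 — 3 stops higher (brighter).
Net so far: 1 stop brighter. Shutter speed: 1/250 → 1/500.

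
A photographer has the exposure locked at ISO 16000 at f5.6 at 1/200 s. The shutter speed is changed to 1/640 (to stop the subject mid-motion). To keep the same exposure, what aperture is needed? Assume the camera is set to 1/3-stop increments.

Shutter speed: 1/200 → 1/250 → 1/320 → 1/400 → 1/500 → 1/640 — 1 2/3 stops faster (darker).
Need 1 2/3 stops brighter from the aperture: f/5.6 → f/5 → f/4.5 → f/4 → f/3.5 → f/3.2.

f/3.2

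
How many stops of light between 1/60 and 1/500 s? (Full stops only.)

1/60 → 1/125 → 1/250 → 1/500 — count the steps: 3 stops.

3 stops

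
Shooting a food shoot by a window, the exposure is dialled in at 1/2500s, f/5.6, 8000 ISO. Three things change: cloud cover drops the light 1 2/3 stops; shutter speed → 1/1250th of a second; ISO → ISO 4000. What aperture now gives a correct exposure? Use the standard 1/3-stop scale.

f/3.2

Scene light: 1 2/3 stops darker.
Shutter speed: 1/2500 → 1/2000 → 1/1600 → 1/1250 — 1 stop slower (brighter).
ISO: 8000 → 6400 → 5000 → 4000 — 1 stop dropped (darker).
Net so far: 1 2/3 stops darker. Aperture: f/5.6 → f/5 → f/4.5 → f/4 → f/3.5 → f/3.2.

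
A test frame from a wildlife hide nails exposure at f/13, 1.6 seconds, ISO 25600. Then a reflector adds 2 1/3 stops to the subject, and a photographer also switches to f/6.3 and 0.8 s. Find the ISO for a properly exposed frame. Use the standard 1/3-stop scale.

Scene light: 2 1/3 stops brighter.
Aperture: f/13 → f/11 → f/10 → f/9 → f/8 → f/7.1 → f/6.3 — 2 stops opened up (brighter).
Shutter speed: 1.6 → 1.3 → 1 → 0.8 — 1 stop shorter (darker).
Net so far: 3 1/3 stops brighter. ISO: 25600 → 20000 → 16000 → 12800 → 10000 → 8000 → 6400 → 5000 → 4000 → 3200 → 2500.

ISO 2500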